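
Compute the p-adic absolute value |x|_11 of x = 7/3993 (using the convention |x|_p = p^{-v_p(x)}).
|7/3993|_11 = 1331

Step 1 — compute v_11(x) by factoring powers of 11 out of the numerator and denominator: v_11(7/3993) = -3. Step 2 — apply |x|_p = p^{-v_p(x)} = 11^{3} = 1331.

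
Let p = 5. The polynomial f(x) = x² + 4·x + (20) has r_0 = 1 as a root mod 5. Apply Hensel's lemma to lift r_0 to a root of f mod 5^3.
r_2 = 101 (mod 125)

Hensel: r_{i+1} = r_i − f(r_i)·(f′(r_i))^{-1} mod 5^{i+2}, f′(x) = 2x + 4. Iterate:
  r_0 = 1 (mod 5)
  r_1 = 1 (mod 25)
  r_2 = 101 (mod 125)
Final: r = 101 satisfies f(r) ≡ 0 mod 5^3.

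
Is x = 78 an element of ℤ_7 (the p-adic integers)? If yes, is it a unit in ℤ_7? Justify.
x ∈ ℤ_7^× (unit); v_7(x) = 0

ℤ_7 = {x ∈ ℚ_7 : v_7(x) ≥ 0} and ℤ_7^× = {x ∈ ℤ_7 : v_7(x) = 0}. Here v_7(78) = v_7(num) − v_7(den) = 0; compare against these criteria.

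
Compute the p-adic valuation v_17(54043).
v_17(54043) = 3

v_17(n) is the largest exponent k such that 17^k divides n. Factor out: 54043 = 17^3 · 11. (Sign doesn't affect v_p.) So v_17(54043) = 3.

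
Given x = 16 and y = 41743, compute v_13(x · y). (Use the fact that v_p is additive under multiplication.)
v_13(667888) = 3

v_p(x) = 0 (factor: 16 = 13^0 · 16); v_p(y) = 3 (factor: 41743 = 13^3 · 19). Additivity: v_p(xy) = v_p(x) + v_p(y) = 0 + 3 = 3. (Direct check: xy = 667888 = 13^3 · (304).)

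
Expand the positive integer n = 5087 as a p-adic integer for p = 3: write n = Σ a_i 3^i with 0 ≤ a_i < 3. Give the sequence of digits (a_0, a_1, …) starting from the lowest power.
(a_0, a_1, …) = (2, 0, 1, 2, 2, 2, 0, 2)

Repeated division by 3 gives the digits low-to-high: 5087 = 2 + 1·3^2 + 2·3^3 + 2·3^4 + 2·3^5 + 2·3^7. Digit sequence: (2, 0, 1, 2, 2, 2, 0, 2).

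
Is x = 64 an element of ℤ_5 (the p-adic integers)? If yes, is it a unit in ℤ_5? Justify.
x ∈ ℤ_5^× (unit); v_5(x) = 0

ℤ_5 = {x ∈ ℚ_5 : v_5(x) ≥ 0} and ℤ_5^× = {x ∈ ℤ_5 : v_5(x) = 0}. Here v_5(64) = v_5(num) − v_5(den) = 0; compare against these criteria.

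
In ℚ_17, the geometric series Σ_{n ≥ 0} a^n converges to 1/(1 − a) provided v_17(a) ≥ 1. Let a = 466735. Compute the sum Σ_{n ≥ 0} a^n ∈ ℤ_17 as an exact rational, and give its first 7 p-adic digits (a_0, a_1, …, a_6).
Σ a^n = 1/(1 − a) = -1/466734;  first 7 digits = (1, 0, 0, 10, 5, 0, 15)

v_17(a) = 3 ≥ 1, so the series converges in ℤ_17 to 1/(1 − a) = 1/(1 − 466735) = -1/466734. Expand this rational in ℤ_17: compute digits iteratively via d_i = x_i mod 17, x_{i+1} = (x_i − d_i)/17. The first 7 digits are (1, 0, 0, 10, 5, 0, 15).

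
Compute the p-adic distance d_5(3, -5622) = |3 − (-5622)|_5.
d_5(3, -5622) = 1/625

Step 1 — x − y = 3 − (-5622) = 5625. Step 2 — v_5(5625) = 4 (factor: 5625 = (5^4 · 9); the sign does not affect v_p). Step 3 — |x − y|_5 = 5^{-4} = 1/625.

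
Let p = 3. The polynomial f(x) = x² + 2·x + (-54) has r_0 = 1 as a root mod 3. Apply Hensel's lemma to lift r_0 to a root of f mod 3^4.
r_3 = 52 (mod 81)

Hensel: r_{i+1} = r_i − f(r_i)·(f′(r_i))^{-1} mod 3^{i+2}, f′(x) = 2x + 2. Iterate:
  r_0 = 1 (mod 3)
  r_1 = 7 (mod 9)
  r_2 = 25 (mod 27)
  r_3 = 52 (mod 81)
Final: r = 52 satisfies f(r) ≡ 0 mod 3^4.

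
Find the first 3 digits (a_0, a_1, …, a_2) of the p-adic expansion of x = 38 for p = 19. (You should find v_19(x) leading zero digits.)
(a_0, …, a_2) = (0, 2, 0)

v_19(38) = 1, so a_0 = ... = a_0 = 0. Factor out: x = 19^1 · u with u = 2 a unit in ℤ_19. Expand u iteratively via a_{v+i} = u_i mod 19, u_{i+1} = (u_i − a_{v+i})/19:
  u_0 = 2;  a_1 = 2;  u_1 = (u_0 − 2)/19 = 0
  u_1 = 0;  a_2 = 0;  u_2 = (u_1 − 0)/19 = 0
Digits: (0, 2, 0).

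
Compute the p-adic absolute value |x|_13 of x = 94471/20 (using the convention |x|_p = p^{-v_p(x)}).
|94471/20|_13 = 1/2197

Step 1 — compute v_13(x) by factoring powers of 13 out of the numerator and denominator: v_13(94471/20) = 3. Step 2 — apply |x|_p = p^{-v_p(x)} = 13^{-3} = 1/2197.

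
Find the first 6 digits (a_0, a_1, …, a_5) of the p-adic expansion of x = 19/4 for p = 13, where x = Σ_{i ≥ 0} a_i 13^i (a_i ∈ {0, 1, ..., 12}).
(a_0, …, a_5) = (8, 3, 3, 3, 3, 3)

v_13(19/4) = 0 (numerator and denominator both coprime to 13), so x ∈ ℤ_13^×. Compute digits iteratively via a_i = x_i mod 13, x_{i+1} = (x_i − a_i)/13, with x_0 = x:
  x_0 = 19/4;  a_0 = 8;  x_1 = (x_0 − 8)/13 = -1/4
  x_1 = -1/4;  a_1 = 3;  x_2 = (x_1 − 3)/13 = -1/4
  x_2 = -1/4;  a_2 = 3;  x_3 = (x_2 − 3)/13 = -1/4
  x_3 = -1/4;  a_3 = 3;  x_4 = (x_3 − 3)/13 = -1/4
  x_4 = -1/4;  a_4 = 3;  x_5 = (x_4 − 3)/13 = -1/4
  x_5 = -1/4;  a_5 = 3;  x_6 = (x_5 − 3)/13 = -1/4
Digits: (8, 3, 3, 3, 3, 3).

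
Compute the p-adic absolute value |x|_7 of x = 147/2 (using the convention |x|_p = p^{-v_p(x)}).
|147/2|_7 = 1/49

Step 1 — compute v_7(x) by factoring powers of 7 out of the numerator and denominator: v_7(147/2) = 2. Step 2 — apply |x|_p = p^{-v_p(x)} = 7^{-2} = 1/49.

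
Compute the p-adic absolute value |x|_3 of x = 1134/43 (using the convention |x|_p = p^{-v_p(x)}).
|1134/43|_3 = 1/81

Step 1 — compute v_3(x) by factoring powers of 3 out of the numerator and denominator: v_3(1134/43) = 4. Step 2 — apply |x|_p = p^{-v_p(x)} = 3^{-4} = 1/81.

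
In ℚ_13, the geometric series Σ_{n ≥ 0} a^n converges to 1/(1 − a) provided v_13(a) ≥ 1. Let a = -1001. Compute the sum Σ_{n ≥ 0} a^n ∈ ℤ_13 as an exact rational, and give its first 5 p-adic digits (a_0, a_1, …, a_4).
Σ a^n = 1/(1 − a) = 1/1002;  first 5 digits = (1, 1, 8, 1, 5)

v_13(a) = 1 ≥ 1, so the series converges in ℤ_13 to 1/(1 − a) = 1/(1 − (-1001)) = 1/1002. Expand this rational in ℤ_13: compute digits iteratively via d_i = x_i mod 13, x_{i+1} = (x_i − d_i)/13. The first 5 digits are (1, 1, 8, 1, 5).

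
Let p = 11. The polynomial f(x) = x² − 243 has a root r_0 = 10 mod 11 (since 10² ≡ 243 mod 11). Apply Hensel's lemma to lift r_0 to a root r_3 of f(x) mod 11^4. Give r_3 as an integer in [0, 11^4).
r_3 = 14519 (mod 14641)

Hensel's recurrence: r_{i+1} = r_i − f(r_i)·(f′(r_i))^{-1} mod 11^{i+2}, with f′(x) = 2x. Iterate:
  r_0 = 10 (mod 11)
  r_1 = 120 (mod 121)
  r_2 = 1209 (mod 1331)
  r_3 = 14519 (mod 14641)
Final: r_3 = 14519, and one checks f(r_3) ≡ 0 mod 11^4.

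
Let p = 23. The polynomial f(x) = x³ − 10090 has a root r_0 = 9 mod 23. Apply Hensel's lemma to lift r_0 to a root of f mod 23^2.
r_1 = 78 (mod 529)

Hensel: r_{i+1} = r_i − f(r_i)/f′(r_i) mod 23^{i+2}, where f′(x) = 3x². Iterate:
  r_0 = 9 (mod 23)
  r_1 = 78 (mod 529)
Final: r = 78 with f(r) ≡ 0 mod 23^2.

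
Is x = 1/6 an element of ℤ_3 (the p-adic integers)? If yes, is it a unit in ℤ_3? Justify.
x ∉ ℤ_3 (v_3(x) = -1 < 0)

ℤ_3 = {x ∈ ℚ_3 : v_3(x) ≥ 0} and ℤ_3^× = {x ∈ ℤ_3 : v_3(x) = 0}. Here v_3(1/6) = v_3(num) − v_3(den) = -1; compare against these criteria.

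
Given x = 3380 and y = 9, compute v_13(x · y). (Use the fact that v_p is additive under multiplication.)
v_13(30420) = 2

v_p(x) = 2 (factor: 3380 = 13^2 · 20); v_p(y) = 0 (factor: 9 = 13^0 · 9). Additivity: v_p(xy) = v_p(x) + v_p(y) = 2 + 0 = 2. (Direct check: xy = 30420 = 13^2 · (180).)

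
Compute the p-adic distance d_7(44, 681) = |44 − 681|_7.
d_7(44, 681) = 1/49

Step 1 — x − y = 44 − 681 = -637. Step 2 — v_7(-637) = 2 (factor: -637 = −(7^2 · 13); the sign does not affect v_p). Step 3 — |x − y|_7 = 7^{-2} = 1/49.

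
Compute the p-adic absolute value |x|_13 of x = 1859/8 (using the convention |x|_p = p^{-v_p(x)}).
|1859/8|_13 = 1/169

Step 1 — compute v_13(x) by factoring powers of 13 out of the numerator and denominator: v_13(1859/8) = 2. Step 2 — apply |x|_p = p^{-v_p(x)} = 13^{-2} = 1/169.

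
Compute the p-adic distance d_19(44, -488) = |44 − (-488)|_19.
d_19(44, -488) = 1/19

Step 1 — x − y = 44 − (-488) = 532. Step 2 — v_19(532) = 1 (factor: 532 = (19^1 · 28); the sign does not affect v_p). Step 3 — |x − y|_19 = 19^{-1} = 1/19.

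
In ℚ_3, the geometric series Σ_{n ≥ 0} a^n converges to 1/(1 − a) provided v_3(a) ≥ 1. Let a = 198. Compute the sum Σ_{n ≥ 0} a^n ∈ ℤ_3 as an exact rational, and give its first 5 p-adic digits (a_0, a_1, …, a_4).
Σ a^n = 1/(1 − a) = -1/197;  first 5 digits = (1, 0, 1, 1, 0)

v_3(a) = 2 ≥ 1, so the series converges in ℤ_3 to 1/(1 − a) = 1/(1 − 198) = -1/197. Expand this rational in ℤ_3: compute digits iteratively via d_i = x_i mod 3, x_{i+1} = (x_i − d_i)/3. The first 5 digits are (1, 0, 1, 1, 0).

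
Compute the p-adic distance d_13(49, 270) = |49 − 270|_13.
d_13(49, 270) = 1/13

Step 1 — x − y = 49 − 270 = -221. Step 2 — v_13(-221) = 1 (factor: -221 = −(13^1 · 17); the sign does not affect v_p). Step 3 — |x − y|_13 = 13^{-1} = 1/13.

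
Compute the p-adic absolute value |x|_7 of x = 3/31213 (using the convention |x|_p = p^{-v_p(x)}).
|3/31213|_7 = 2401

Step 1 — compute v_7(x) by factoring powers of 7 out of the numerator and denominator: v_7(3/31213) = -4. Step 2 — apply |x|_p = p^{-v_p(x)} = 7^{4} = 2401.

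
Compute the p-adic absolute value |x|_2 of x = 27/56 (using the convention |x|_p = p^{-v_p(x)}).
|27/56|_2 = 8

Step 1 — compute v_2(x) by factoring powers of 2 out of the numerator and denominator: v_2(27/56) = -3. Step 2 — apply |x|_p = p^{-v_p(x)} = 2^{3} = 8.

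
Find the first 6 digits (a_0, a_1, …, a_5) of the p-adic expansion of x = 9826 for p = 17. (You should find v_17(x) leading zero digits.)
(a_0, …, a_5) = (0, 0, 0, 2, 0, 0)

v_17(9826) = 3, so a_0 = ... = a_2 = 0. Factor out: x = 17^3 · u with u = 2 a unit in ℤ_17. Expand u iteratively via a_{v+i} = u_i mod 17, u_{i+1} = (u_i − a_{v+i})/17:
  u_0 = 2;  a_3 = 2;  u_1 = (u_0 − 2)/17 = 0
  u_1 = 0;  a_4 = 0;  u_2 = (u_1 − 0)/17 = 0
  u_2 = 0;  a_5 = 0;  u_3 = (u_2 − 0)/17 = 0
Digits: (0, 0, 0, 2, 0, 0).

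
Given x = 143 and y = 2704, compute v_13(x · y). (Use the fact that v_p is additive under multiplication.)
v_13(386672) = 3

v_p(x) = 1 (factor: 143 = 13^1 · 11); v_p(y) = 2 (factor: 2704 = 13^2 · 16). Additivity: v_p(xy) = v_p(x) + v_p(y) = 1 + 2 = 3. (Direct check: xy = 386672 = 13^3 · (176).)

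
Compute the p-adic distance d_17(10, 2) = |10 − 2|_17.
d_17(10, 2) = 1

Step 1 — x − y = 10 − 2 = 8. Step 2 — v_17(8) = 0 (factor: 8 = (17^0 · 8); the sign does not affect v_p). Step 3 — |x − y|_17 = 17^{0} = 1.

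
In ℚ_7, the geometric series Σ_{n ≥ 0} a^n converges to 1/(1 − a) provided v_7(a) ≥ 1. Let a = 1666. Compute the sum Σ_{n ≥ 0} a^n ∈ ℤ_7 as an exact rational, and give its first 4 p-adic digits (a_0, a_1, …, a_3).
Σ a^n = 1/(1 − a) = -1/1665;  first 4 digits = (1, 0, 6, 4)

v_7(a) = 2 ≥ 1, so the series converges in ℤ_7 to 1/(1 − a) = 1/(1 − 1666) = -1/1665. Expand this rational in ℤ_7: compute digits iteratively via d_i = x_i mod 7, x_{i+1} = (x_i − d_i)/7. The first 4 digits are (1, 0, 6, 4).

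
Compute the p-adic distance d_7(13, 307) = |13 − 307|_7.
d_7(13, 307) = 1/49

Step 1 — x − y = 13 − 307 = -294. Step 2 — v_7(-294) = 2 (factor: -294 = −(7^2 · 6); the sign does not affect v_p). Step 3 — |x − y|_7 = 7^{-2} = 1/49.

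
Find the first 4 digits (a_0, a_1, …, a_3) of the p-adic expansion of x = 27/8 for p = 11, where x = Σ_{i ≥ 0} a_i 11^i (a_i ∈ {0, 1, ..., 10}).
(a_0, …, a_3) = (2, 7, 9, 6)

v_11(27/8) = 0 (numerator and denominator both coprime to 11), so x ∈ ℤ_11^×. Compute digits iteratively via a_i = x_i mod 11, x_{i+1} = (x_i − a_i)/11, with x_0 = x:
  x_0 = 27/8;  a_0 = 2;  x_1 = (x_0 − 2)/11 = 1/8
  x_1 = 1/8;  a_1 = 7;  x_2 = (x_1 − 7)/11 = -5/8
  x_2 = -5/8;  a_2 = 9;  x_3 = (x_2 − 9)/11 = -7/8
  x_3 = -7/8;  a_3 = 6;  x_4 = (x_3 − 6)/11 = -5/8
Digits: (2, 7, 9, 6).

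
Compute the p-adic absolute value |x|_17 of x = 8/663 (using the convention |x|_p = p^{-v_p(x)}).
|8/663|_17 = 17

Step 1 — compute v_17(x) by factoring powers of 17 out of the numerator and denominator: v_17(8/663) = -1. Step 2 — apply |x|_p = p^{-v_p(x)} = 17^{1} = 17.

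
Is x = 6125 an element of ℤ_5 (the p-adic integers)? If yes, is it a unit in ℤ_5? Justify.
x ∈ ℤ_5 but not a unit; v_5(x) = 3 > 0

ℤ_5 = {x ∈ ℚ_5 : v_5(x) ≥ 0} and ℤ_5^× = {x ∈ ℤ_5 : v_5(x) = 0}. Here v_5(6125) = v_5(num) − v_5(den) = 3; compare against these criteria.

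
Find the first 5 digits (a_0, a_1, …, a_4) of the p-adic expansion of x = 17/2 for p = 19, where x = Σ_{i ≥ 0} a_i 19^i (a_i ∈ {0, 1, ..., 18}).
(a_0, …, a_4) = (18, 9, 9, 9, 9)

v_19(17/2) = 0 (numerator and denominator both coprime to 19), so x ∈ ℤ_19^×. Compute digits iteratively via a_i = x_i mod 19, x_{i+1} = (x_i − a_i)/19, with x_0 = x:
  x_0 = 17/2;  a_0 = 18;  x_1 = (x_0 − 18)/19 = -1/2
  x_1 = -1/2;  a_1 = 9;  x_2 = (x_1 − 9)/19 = -1/2
  x_2 = -1/2;  a_2 = 9;  x_3 = (x_2 − 9)/19 = -1/2
  x_3 = -1/2;  a_3 = 9;  x_4 = (x_3 − 9)/19 = -1/2
  x_4 = -1/2;  a_4 = 9;  x_5 = (x_4 − 9)/19 = -1/2
Digits: (18, 9, 9, 9, 9).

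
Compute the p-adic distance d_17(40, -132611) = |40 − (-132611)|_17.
d_17(40, -132611) = 1/4913

Step 1 — x − y = 40 − (-132611) = 132651. Step 2 — v_17(132651) = 3 (factor: 132651 = (17^3 · 27); the sign does not affect v_p). Step 3 — |x − y|_17 = 17^{-3} = 1/4913.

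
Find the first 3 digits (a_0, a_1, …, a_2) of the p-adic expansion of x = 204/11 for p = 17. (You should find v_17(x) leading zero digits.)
(a_0, …, a_2) = (0, 15, 10)

v_17(204/11) = 1, so a_0 = ... = a_0 = 0. Factor out: x = 17^1 · u with u = 12/11 a unit in ℤ_17. Expand u iteratively via a_{v+i} = u_i mod 17, u_{i+1} = (u_i − a_{v+i})/17:
  u_0 = 12/11;  a_1 = 15;  u_1 = (u_0 − 15)/17 = -9/11
  u_1 = -9/11;  a_2 = 10;  u_2 = (u_1 − 10)/17 = -7/11
Digits: (0, 15, 10).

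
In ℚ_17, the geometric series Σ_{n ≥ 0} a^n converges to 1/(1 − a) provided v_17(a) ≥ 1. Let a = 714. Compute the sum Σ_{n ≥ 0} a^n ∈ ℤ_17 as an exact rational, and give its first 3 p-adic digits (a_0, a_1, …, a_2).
Σ a^n = 1/(1 − a) = -1/713;  first 3 digits = (1, 8, 15)

v_17(a) = 1 ≥ 1, so the series converges in ℤ_17 to 1/(1 − a) = 1/(1 − 714) = -1/713. Expand this rational in ℤ_17: compute digits iteratively via d_i = x_i mod 17, x_{i+1} = (x_i − d_i)/17. The first 3 digits are (1, 8, 15).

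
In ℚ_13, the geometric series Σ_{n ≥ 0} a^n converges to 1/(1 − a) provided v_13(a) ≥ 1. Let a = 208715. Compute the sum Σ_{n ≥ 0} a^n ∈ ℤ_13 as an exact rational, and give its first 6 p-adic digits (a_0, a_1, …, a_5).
Σ a^n = 1/(1 − a) = -1/208714;  first 6 digits = (1, 0, 0, 4, 7, 0)

v_13(a) = 3 ≥ 1, so the series converges in ℤ_13 to 1/(1 − a) = 1/(1 − 208715) = -1/208714. Expand this rational in ℤ_13: compute digits iteratively via d_i = x_i mod 13, x_{i+1} = (x_i − d_i)/13. The first 6 digits are (1, 0, 0, 4, 7, 0).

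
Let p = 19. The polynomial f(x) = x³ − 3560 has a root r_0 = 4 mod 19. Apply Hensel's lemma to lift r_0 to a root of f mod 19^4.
r_3 = 111686 (mod 130321)

Hensel: r_{i+1} = r_i − f(r_i)/f′(r_i) mod 19^{i+2}, where f′(x) = 3x². Iterate:
  r_0 = 4 (mod 19)
  r_1 = 137 (mod 361)
  r_2 = 1942 (mod 6859)
  r_3 = 111686 (mod 130321)
Final: r = 111686 with f(r) ≡ 0 mod 19^4.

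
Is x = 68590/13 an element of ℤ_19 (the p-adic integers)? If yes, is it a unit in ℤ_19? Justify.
x ∈ ℤ_19 but not a unit; v_19(x) = 3 > 0

ℤ_19 = {x ∈ ℚ_19 : v_19(x) ≥ 0} and ℤ_19^× = {x ∈ ℤ_19 : v_19(x) = 0}. Here v_19(68590/13) = v_19(num) − v_19(den) = 3; compare against these criteria.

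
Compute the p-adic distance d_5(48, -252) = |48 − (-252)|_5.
d_5(48, -252) = 1/25

Step 1 — x − y = 48 − (-252) = 300. Step 2 — v_5(300) = 2 (factor: 300 = (5^2 · 12); the sign does not affect v_p). Step 3 — |x − y|_5 = 5^{-2} = 1/25.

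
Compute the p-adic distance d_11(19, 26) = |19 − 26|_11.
d_11(19, 26) = 1

Step 1 — x − y = 19 − 26 = -7. Step 2 — v_11(-7) = 0 (factor: -7 = −(11^0 · 7); the sign does not affect v_p). Step 3 — |x − y|_11 = 11^{0} = 1.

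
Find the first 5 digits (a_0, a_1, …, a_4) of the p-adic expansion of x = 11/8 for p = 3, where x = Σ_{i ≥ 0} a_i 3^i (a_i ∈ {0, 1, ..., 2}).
(a_0, …, a_4) = (1, 2, 2, 1, 2)

v_3(11/8) = 0 (numerator and denominator both coprime to 3), so x ∈ ℤ_3^×. Compute digits iteratively via a_i = x_i mod 3, x_{i+1} = (x_i − a_i)/3, with x_0 = x:
  x_0 = 11/8;  a_0 = 1;  x_1 = (x_0 − 1)/3 = 1/8
  x_1 = 1/8;  a_1 = 2;  x_2 = (x_1 − 2)/3 = -5/8
  x_2 = -5/8;  a_2 = 2;  x_3 = (x_2 − 2)/3 = -7/8
  x_3 = -7/8;  a_3 = 1;  x_4 = (x_3 − 1)/3 = -5/8
  x_4 = -5/8;  a_4 = 2;  x_5 = (x_4 − 2)/3 = -7/8
Digits: (1, 2, 2, 1, 2).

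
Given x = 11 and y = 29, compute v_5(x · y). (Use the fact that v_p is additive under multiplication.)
v_5(319) = 0

v_p(x) = 0 (factor: 11 = 5^0 · 11); v_p(y) = 0 (factor: 29 = 5^0 · 29). Additivity: v_p(xy) = v_p(x) + v_p(y) = 0 + 0 = 0. (Direct check: xy = 319 = 5^0 · (319).)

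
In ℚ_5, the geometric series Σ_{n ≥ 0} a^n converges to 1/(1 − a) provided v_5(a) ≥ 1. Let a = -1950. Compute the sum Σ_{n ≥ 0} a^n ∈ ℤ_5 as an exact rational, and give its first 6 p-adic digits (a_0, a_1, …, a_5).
Σ a^n = 1/(1 − a) = 1/1951;  first 6 digits = (1, 0, 2, 4, 0, 1)

v_5(a) = 2 ≥ 1, so the series converges in ℤ_5 to 1/(1 − a) = 1/(1 − (-1950)) = 1/1951. Expand this rational in ℤ_5: compute digits iteratively via d_i = x_i mod 5, x_{i+1} = (x_i − d_i)/5. The first 6 digits are (1, 0, 2, 4, 0, 1).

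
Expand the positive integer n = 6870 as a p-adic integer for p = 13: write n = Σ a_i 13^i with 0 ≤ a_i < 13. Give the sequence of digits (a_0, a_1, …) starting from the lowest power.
(a_0, a_1, …) = (6, 8, 1, 3)

Repeated division by 13 gives the digits low-to-high: 6870 = 6 + 8·13^1 + 1·13^2 + 3·13^3. Digit sequence: (6, 8, 1, 3).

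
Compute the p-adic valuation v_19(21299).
v_19(21299) = 2

v_19(n) is the largest exponent k such that 19^k divides n. Factor out: 21299 = 19^2 · 59. (Sign doesn't affect v_p.) So v_19(21299) = 2.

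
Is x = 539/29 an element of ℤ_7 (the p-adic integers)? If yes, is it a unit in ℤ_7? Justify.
x ∈ ℤ_7 but not a unit; v_7(x) = 2 > 0

ℤ_7 = {x ∈ ℚ_7 : v_7(x) ≥ 0} and ℤ_7^× = {x ∈ ℤ_7 : v_7(x) = 0}. Here v_7(539/29) = v_7(num) − v_7(den) = 2; compare against these criteria.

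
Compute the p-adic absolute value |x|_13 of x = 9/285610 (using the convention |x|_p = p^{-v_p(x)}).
|9/285610|_13 = 28561

Step 1 — compute v_13(x) by factoring powers of 13 out of the numerator and denominator: v_13(9/285610) = -4. Step 2 — apply |x|_p = p^{-v_p(x)} = 13^{4} = 28561.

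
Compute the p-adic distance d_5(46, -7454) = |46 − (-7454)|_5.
d_5(46, -7454) = 1/625

Step 1 — x − y = 46 − (-7454) = 7500. Step 2 — v_5(7500) = 4 (factor: 7500 = (5^4 · 12); the sign does not affect v_p). Step 3 — |x − y|_5 = 5^{-4} = 1/625.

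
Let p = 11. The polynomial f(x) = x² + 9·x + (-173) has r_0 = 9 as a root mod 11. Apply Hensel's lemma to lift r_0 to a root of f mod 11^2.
r_1 = 108 (mod 121)

Hensel: r_{i+1} = r_i − f(r_i)·(f′(r_i))^{-1} mod 11^{i+2}, f′(x) = 2x + 9. Iterate:
  r_0 = 9 (mod 11)
  r_1 = 108 (mod 121)
Final: r = 108 satisfies f(r) ≡ 0 mod 11^2.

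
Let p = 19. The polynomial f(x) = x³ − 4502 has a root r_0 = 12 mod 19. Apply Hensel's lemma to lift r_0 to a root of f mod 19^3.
r_2 = 5522 (mod 6859)

Hensel: r_{i+1} = r_i − f(r_i)/f′(r_i) mod 19^{i+2}, where f′(x) = 3x². Iterate:
  r_0 = 12 (mod 19)
  r_1 = 107 (mod 361)
  r_2 = 5522 (mod 6859)
Final: r = 5522 with f(r) ≡ 0 mod 19^3.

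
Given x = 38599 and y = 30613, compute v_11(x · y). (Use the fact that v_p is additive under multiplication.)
v_11(1181631187) = 6

v_p(x) = 3 (factor: 38599 = 11^3 · 29); v_p(y) = 3 (factor: 30613 = 11^3 · 23). Additivity: v_p(xy) = v_p(x) + v_p(y) = 3 + 3 = 6. (Direct check: xy = 1181631187 = 11^6 · (667).)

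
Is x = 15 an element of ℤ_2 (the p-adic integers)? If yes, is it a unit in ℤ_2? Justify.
x ∈ ℤ_2^× (unit); v_2(x) = 0

ℤ_2 = {x ∈ ℚ_2 : v_2(x) ≥ 0} and ℤ_2^× = {x ∈ ℤ_2 : v_2(x) = 0}. Here v_2(15) = v_2(num) − v_2(den) = 0; compare against these criteria.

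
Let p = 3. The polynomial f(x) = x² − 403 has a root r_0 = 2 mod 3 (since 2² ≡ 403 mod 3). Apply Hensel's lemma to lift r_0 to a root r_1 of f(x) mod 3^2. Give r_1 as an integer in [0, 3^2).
r_1 = 5 (mod 9)

Hensel's recurrence: r_{i+1} = r_i − f(r_i)·(f′(r_i))^{-1} mod 3^{i+2}, with f′(x) = 2x. Iterate:
  r_0 = 2 (mod 3)
  r_1 = 5 (mod 9)
Final: r_1 = 5, and one checks f(r_1) ≡ 0 mod 3^2.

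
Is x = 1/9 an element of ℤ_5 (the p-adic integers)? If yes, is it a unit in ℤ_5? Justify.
x ∈ ℤ_5^× (unit); v_5(x) = 0

ℤ_5 = {x ∈ ℚ_5 : v_5(x) ≥ 0} and ℤ_5^× = {x ∈ ℤ_5 : v_5(x) = 0}. Here v_5(1/9) = v_5(num) − v_5(den) = 0; compare against these criteria.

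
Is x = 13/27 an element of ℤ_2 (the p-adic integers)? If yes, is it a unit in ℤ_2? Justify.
x ∈ ℤ_2^× (unit); v_2(x) = 0

ℤ_2 = {x ∈ ℚ_2 : v_2(x) ≥ 0} and ℤ_2^× = {x ∈ ℤ_2 : v_2(x) = 0}. Here v_2(13/27) = v_2(num) − v_2(den) = 0; compare against these criteria.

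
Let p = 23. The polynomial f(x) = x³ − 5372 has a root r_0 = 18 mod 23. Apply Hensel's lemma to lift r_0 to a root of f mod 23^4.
r_3 = 186502 (mod 279841)

Hensel: r_{i+1} = r_i − f(r_i)/f′(r_i) mod 23^{i+2}, where f′(x) = 3x². Iterate:
  r_0 = 18 (mod 23)
  r_1 = 294 (mod 529)
  r_2 = 3997 (mod 12167)
  r_3 = 186502 (mod 279841)
Final: r = 186502 with f(r) ≡ 0 mod 23^4.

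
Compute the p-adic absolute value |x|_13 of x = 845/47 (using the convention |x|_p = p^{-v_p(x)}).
|845/47|_13 = 1/169

Step 1 — compute v_13(x) by factoring powers of 13 out of the numerator and denominator: v_13(845/47) = 2. Step 2 — apply |x|_p = p^{-v_p(x)} = 13^{-2} = 1/169.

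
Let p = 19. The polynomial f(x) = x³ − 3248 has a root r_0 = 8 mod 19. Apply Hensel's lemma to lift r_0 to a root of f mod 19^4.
r_3 = 76464 (mod 130321)

Hensel: r_{i+1} = r_i − f(r_i)/f′(r_i) mod 19^{i+2}, where f′(x) = 3x². Iterate:
  r_0 = 8 (mod 19)
  r_1 = 293 (mod 361)
  r_2 = 1015 (mod 6859)
  r_3 = 76464 (mod 130321)
Final: r = 76464 with f(r) ≡ 0 mod 19^4.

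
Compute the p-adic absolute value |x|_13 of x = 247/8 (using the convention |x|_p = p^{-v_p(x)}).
|247/8|_13 = 1/13

Step 1 — compute v_13(x) by factoring powers of 13 out of the numerator and denominator: v_13(247/8) = 1. Step 2 — apply |x|_p = p^{-v_p(x)} = 13^{-1} = 1/13.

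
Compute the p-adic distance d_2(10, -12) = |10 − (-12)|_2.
d_2(10, -12) = 1/2

Step 1 — x − y = 10 − (-12) = 22. Step 2 — v_2(22) = 1 (factor: 22 = (2^1 · 11); the sign does not affect v_p). Step 3 — |x − y|_2 = 2^{-1} = 1/2.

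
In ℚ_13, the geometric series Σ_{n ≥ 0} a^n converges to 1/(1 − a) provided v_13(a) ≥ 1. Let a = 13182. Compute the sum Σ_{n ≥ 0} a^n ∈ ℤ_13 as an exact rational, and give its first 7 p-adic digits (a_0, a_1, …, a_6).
Σ a^n = 1/(1 − a) = -1/13181;  first 7 digits = (1, 0, 0, 6, 0, 0, 10)

v_13(a) = 3 ≥ 1, so the series converges in ℤ_13 to 1/(1 − a) = 1/(1 − 13182) = -1/13181. Expand this rational in ℤ_13: compute digits iteratively via d_i = x_i mod 13, x_{i+1} = (x_i − d_i)/13. The first 7 digits are (1, 0, 0, 6, 0, 0, 10).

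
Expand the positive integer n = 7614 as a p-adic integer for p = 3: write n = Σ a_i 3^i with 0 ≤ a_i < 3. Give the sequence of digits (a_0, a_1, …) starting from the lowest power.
(a_0, a_1, …) = (0, 0, 0, 0, 1, 1, 1, 0, 1)

Repeated division by 3 gives the digits low-to-high: 7614 = 1·3^4 + 1·3^5 + 1·3^6 + 1·3^8. Digit sequence: (0, 0, 0, 0, 1, 1, 1, 0, 1).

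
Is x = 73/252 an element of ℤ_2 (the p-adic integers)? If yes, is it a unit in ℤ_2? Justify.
x ∉ ℤ_2 (v_2(x) = -2 < 0)

ℤ_2 = {x ∈ ℚ_2 : v_2(x) ≥ 0} and ℤ_2^× = {x ∈ ℤ_2 : v_2(x) = 0}. Here v_2(73/252) = v_2(num) − v_2(den) = -2; compare against these criteria.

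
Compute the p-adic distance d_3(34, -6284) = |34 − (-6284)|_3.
d_3(34, -6284) = 1/243

Step 1 — x − y = 34 − (-6284) = 6318. Step 2 — v_3(6318) = 5 (factor: 6318 = (3^5 · 26); the sign does not affect v_p). Step 3 — |x − y|_3 = 3^{-5} = 1/243.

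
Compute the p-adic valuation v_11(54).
v_11(54) = 0

v_11(n) is the largest exponent k such that 11^k divides n. Factor out: 54 = 11^0 · 54. (Sign doesn't affect v_p.) So v_11(54) = 0.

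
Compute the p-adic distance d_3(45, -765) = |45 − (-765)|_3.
d_3(45, -765) = 1/81

Step 1 — x − y = 45 − (-765) = 810. Step 2 — v_3(810) = 4 (factor: 810 = (3^4 · 10); the sign does not affect v_p). Step 3 — |x − y|_3 = 3^{-4} = 1/81.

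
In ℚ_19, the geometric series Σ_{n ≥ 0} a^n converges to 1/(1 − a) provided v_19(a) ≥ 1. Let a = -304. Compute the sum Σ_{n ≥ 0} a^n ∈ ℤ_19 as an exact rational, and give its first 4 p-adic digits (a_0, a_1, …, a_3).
Σ a^n = 1/(1 − a) = 1/305;  first 4 digits = (1, 3, 8, 2)

v_19(a) = 1 ≥ 1, so the series converges in ℤ_19 to 1/(1 − a) = 1/(1 − (-304)) = 1/305. Expand this rational in ℤ_19: compute digits iteratively via d_i = x_i mod 19, x_{i+1} = (x_i − d_i)/19. The first 4 digits are (1, 3, 8, 2).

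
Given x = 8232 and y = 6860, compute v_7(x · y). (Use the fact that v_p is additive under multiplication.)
v_7(56471520) = 6

v_p(x) = 3 (factor: 8232 = 7^3 · 24); v_p(y) = 3 (factor: 6860 = 7^3 · 20). Additivity: v_p(xy) = v_p(x) + v_p(y) = 3 + 3 = 6. (Direct check: xy = 56471520 = 7^6 · (480).)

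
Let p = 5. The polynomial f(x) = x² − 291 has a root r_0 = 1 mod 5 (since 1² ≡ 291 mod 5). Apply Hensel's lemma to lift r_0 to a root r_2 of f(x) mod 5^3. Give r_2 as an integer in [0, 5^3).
r_2 = 71 (mod 125)

Hensel's recurrence: r_{i+1} = r_i − f(r_i)·(f′(r_i))^{-1} mod 5^{i+2}, with f′(x) = 2x. Iterate:
  r_0 = 1 (mod 5)
  r_1 = 21 (mod 25)
  r_2 = 71 (mod 125)
Final: r_2 = 71, and one checks f(r_2) ≡ 0 mod 5^3.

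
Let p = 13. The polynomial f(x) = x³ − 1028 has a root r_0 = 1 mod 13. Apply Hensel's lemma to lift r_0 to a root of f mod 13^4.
r_3 = 23271 (mod 28561)

Hensel: r_{i+1} = r_i − f(r_i)/f′(r_i) mod 13^{i+2}, where f′(x) = 3x². Iterate:
  r_0 = 1 (mod 13)
  r_1 = 118 (mod 169)
  r_2 = 1301 (mod 2197)
  r_3 = 23271 (mod 28561)
Final: r = 23271 with f(r) ≡ 0 mod 13^4.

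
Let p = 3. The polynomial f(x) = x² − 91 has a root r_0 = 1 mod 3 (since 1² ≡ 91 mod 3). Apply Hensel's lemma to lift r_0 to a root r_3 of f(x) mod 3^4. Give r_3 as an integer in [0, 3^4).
r_3 = 46 (mod 81)

Hensel's recurrence: r_{i+1} = r_i − f(r_i)·(f′(r_i))^{-1} mod 3^{i+2}, with f′(x) = 2x. Iterate:
  r_0 = 1 (mod 3)
  r_1 = 1 (mod 9)
  r_2 = 19 (mod 27)
  r_3 = 46 (mod 81)
Final: r_3 = 46, and one checks f(r_3) ≡ 0 mod 3^4.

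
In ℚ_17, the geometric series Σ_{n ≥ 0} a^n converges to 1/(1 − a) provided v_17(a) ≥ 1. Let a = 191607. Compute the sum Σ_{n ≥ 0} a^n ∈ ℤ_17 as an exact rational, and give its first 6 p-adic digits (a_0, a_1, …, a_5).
Σ a^n = 1/(1 − a) = -1/191606;  first 6 digits = (1, 0, 0, 5, 2, 0)

v_17(a) = 3 ≥ 1, so the series converges in ℤ_17 to 1/(1 − a) = 1/(1 − 191607) = -1/191606. Expand this rational in ℤ_17: compute digits iteratively via d_i = x_i mod 17, x_{i+1} = (x_i − d_i)/17. The first 6 digits are (1, 0, 0, 5, 2, 0).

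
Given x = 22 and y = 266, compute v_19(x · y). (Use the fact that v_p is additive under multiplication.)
v_19(5852) = 1

v_p(x) = 0 (factor: 22 = 19^0 · 22); v_p(y) = 1 (factor: 266 = 19^1 · 14). Additivity: v_p(xy) = v_p(x) + v_p(y) = 0 + 1 = 1. (Direct check: xy = 5852 = 19^1 · (308).)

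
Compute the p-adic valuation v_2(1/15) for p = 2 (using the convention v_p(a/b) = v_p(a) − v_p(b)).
v_2(1/15) = 0

Factor powers of 2 from the numerator and denominator of the reduced fraction: 1 = 2^0 · 1 and 15 = 2^0 · 15. Apply v_p(a/b) = v_p(a) − v_p(b): v_2(1/15) = 0 − 0 = 0.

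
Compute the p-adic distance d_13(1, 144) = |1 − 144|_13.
d_13(1, 144) = 1/13

Step 1 — x − y = 1 − 144 = -143. Step 2 — v_13(-143) = 1 (factor: -143 = −(13^1 · 11); the sign does not affect v_p). Step 3 — |x − y|_13 = 13^{-1} = 1/13.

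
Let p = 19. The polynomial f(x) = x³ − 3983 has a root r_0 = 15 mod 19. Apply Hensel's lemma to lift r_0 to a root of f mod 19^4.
r_3 = 54298 (mod 130321)

Hensel: r_{i+1} = r_i − f(r_i)/f′(r_i) mod 19^{i+2}, where f′(x) = 3x². Iterate:
  r_0 = 15 (mod 19)
  r_1 = 148 (mod 361)
  r_2 = 6285 (mod 6859)
  r_3 = 54298 (mod 130321)
Final: r = 54298 with f(r) ≡ 0 mod 19^4.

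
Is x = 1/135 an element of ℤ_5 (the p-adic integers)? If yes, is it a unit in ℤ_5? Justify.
x ∉ ℤ_5 (v_5(x) = -1 < 0)

ℤ_5 = {x ∈ ℚ_5 : v_5(x) ≥ 0} and ℤ_5^× = {x ∈ ℤ_5 : v_5(x) = 0}. Here v_5(1/135) = v_5(num) − v_5(den) = -1; compare against these criteria.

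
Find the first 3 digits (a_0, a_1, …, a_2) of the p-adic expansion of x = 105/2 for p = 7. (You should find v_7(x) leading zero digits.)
(a_0, …, a_2) = (0, 4, 4)

v_7(105/2) = 1, so a_0 = ... = a_0 = 0. Factor out: x = 7^1 · u with u = 15/2 a unit in ℤ_7. Expand u iteratively via a_{v+i} = u_i mod 7, u_{i+1} = (u_i − a_{v+i})/7:
  u_0 = 15/2;  a_1 = 4;  u_1 = (u_0 − 4)/7 = 1/2
  u_1 = 1/2;  a_2 = 4;  u_2 = (u_1 − 4)/7 = -1/2
Digits: (0, 4, 4).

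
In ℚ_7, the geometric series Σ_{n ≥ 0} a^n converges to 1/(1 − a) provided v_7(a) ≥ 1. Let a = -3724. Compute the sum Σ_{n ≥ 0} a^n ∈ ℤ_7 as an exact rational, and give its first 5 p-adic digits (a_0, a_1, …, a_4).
Σ a^n = 1/(1 − a) = 1/3725;  first 5 digits = (1, 0, 1, 3, 6)

v_7(a) = 2 ≥ 1, so the series converges in ℤ_7 to 1/(1 − a) = 1/(1 − (-3724)) = 1/3725. Expand this rational in ℤ_7: compute digits iteratively via d_i = x_i mod 7, x_{i+1} = (x_i − d_i)/7. The first 5 digits are (1, 0, 1, 3, 6).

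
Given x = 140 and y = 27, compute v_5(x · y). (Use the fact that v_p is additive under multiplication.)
v_5(3780) = 1

v_p(x) = 1 (factor: 140 = 5^1 · 28); v_p(y) = 0 (factor: 27 = 5^0 · 27). Additivity: v_p(xy) = v_p(x) + v_p(y) = 1 + 0 = 1. (Direct check: xy = 3780 = 5^1 · (756).)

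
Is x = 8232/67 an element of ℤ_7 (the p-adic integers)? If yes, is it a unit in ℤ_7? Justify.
x ∈ ℤ_7 but not a unit; v_7(x) = 3 > 0

ℤ_7 = {x ∈ ℚ_7 : v_7(x) ≥ 0} and ℤ_7^× = {x ∈ ℤ_7 : v_7(x) = 0}. Here v_7(8232/67) = v_7(num) − v_7(den) = 3; compare against these criteria.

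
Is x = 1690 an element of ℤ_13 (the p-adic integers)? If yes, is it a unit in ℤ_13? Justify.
x ∈ ℤ_13 but not a unit; v_13(x) = 2 > 0

ℤ_13 = {x ∈ ℚ_13 : v_13(x) ≥ 0} and ℤ_13^× = {x ∈ ℤ_13 : v_13(x) = 0}. Here v_13(1690) = v_13(num) − v_13(den) = 2; compare against these criteria.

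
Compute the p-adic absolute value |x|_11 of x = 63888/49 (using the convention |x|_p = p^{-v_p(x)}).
|63888/49|_11 = 1/1331

Step 1 — compute v_11(x) by factoring powers of 11 out of the numerator and denominator: v_11(63888/49) = 3. Step 2 — apply |x|_p = p^{-v_p(x)} = 11^{-3} = 1/1331.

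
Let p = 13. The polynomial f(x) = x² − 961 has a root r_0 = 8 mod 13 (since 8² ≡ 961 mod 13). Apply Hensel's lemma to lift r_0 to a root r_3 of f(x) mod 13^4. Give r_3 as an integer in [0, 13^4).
r_3 = 28530 (mod 28561)

Hensel's recurrence: r_{i+1} = r_i − f(r_i)·(f′(r_i))^{-1} mod 13^{i+2}, with f′(x) = 2x. Iterate:
  r_0 = 8 (mod 13)
  r_1 = 138 (mod 169)
  r_2 = 2166 (mod 2197)
  r_3 = 28530 (mod 28561)
Final: r_3 = 28530, and one checks f(r_3) ≡ 0 mod 13^4.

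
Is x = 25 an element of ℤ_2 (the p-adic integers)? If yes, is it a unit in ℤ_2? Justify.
x ∈ ℤ_2^× (unit); v_2(x) = 0

ℤ_2 = {x ∈ ℚ_2 : v_2(x) ≥ 0} and ℤ_2^× = {x ∈ ℤ_2 : v_2(x) = 0}. Here v_2(25) = v_2(num) − v_2(den) = 0; compare against these criteria.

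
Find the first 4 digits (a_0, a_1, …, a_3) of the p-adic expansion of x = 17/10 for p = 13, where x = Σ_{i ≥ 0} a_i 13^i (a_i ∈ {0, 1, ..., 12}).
(a_0, …, a_3) = (3, 9, 11, 3)

v_13(17/10) = 0 (numerator and denominator both coprime to 13), so x ∈ ℤ_13^×. Compute digits iteratively via a_i = x_i mod 13, x_{i+1} = (x_i − a_i)/13, with x_0 = x:
  x_0 = 17/10;  a_0 = 3;  x_1 = (x_0 − 3)/13 = -1/10
  x_1 = -1/10;  a_1 = 9;  x_2 = (x_1 − 9)/13 = -7/10
  x_2 = -7/10;  a_2 = 11;  x_3 = (x_2 − 11)/13 = -9/10
  x_3 = -9/10;  a_3 = 3;  x_4 = (x_3 − 3)/13 = -3/10
Digits: (3, 9, 11, 3).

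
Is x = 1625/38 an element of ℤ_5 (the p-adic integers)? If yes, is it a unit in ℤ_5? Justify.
x ∈ ℤ_5 but not a unit; v_5(x) = 3 > 0

ℤ_5 = {x ∈ ℚ_5 : v_5(x) ≥ 0} and ℤ_5^× = {x ∈ ℤ_5 : v_5(x) = 0}. Here v_5(1625/38) = v_5(num) − v_5(den) = 3; compare against these criteria.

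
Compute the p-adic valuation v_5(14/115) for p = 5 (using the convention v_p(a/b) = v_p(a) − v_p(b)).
v_5(14/115) = -1

Factor powers of 5 from the numerator and denominator of the reduced fraction: 14 = 5^0 · 14 and 115 = 5^1 · 23. Apply v_p(a/b) = v_p(a) − v_p(b): v_5(14/115) = 0 − 1 = -1.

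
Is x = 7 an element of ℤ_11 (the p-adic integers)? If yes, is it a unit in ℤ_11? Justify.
x ∈ ℤ_11^× (unit); v_11(x) = 0

ℤ_11 = {x ∈ ℚ_11 : v_11(x) ≥ 0} and ℤ_11^× = {x ∈ ℤ_11 : v_11(x) = 0}. Here v_11(7) = v_11(num) − v_11(den) = 0; compare against these criteria.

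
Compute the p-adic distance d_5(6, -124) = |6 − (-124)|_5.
d_5(6, -124) = 1/5

Step 1 — x − y = 6 − (-124) = 130. Step 2 — v_5(130) = 1 (factor: 130 = (5^1 · 26); the sign does not affect v_p). Step 3 — |x − y|_5 = 5^{-1} = 1/5.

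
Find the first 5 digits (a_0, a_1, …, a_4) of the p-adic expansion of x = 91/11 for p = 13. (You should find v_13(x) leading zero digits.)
(a_0, …, a_4) = (0, 3, 1, 7, 3)

v_13(91/11) = 1, so a_0 = ... = a_0 = 0. Factor out: x = 13^1 · u with u = 7/11 a unit in ℤ_13. Expand u iteratively via a_{v+i} = u_i mod 13, u_{i+1} = (u_i − a_{v+i})/13:
  u_0 = 7/11;  a_1 = 3;  u_1 = (u_0 − 3)/13 = -2/11
  u_1 = -2/11;  a_2 = 1;  u_2 = (u_1 − 1)/13 = -1/11
  u_2 = -1/11;  a_3 = 7;  u_3 = (u_2 − 7)/13 = -6/11
  u_3 = -6/11;  a_4 = 3;  u_4 = (u_3 − 3)/13 = -3/11
Digits: (0, 3, 1, 7, 3).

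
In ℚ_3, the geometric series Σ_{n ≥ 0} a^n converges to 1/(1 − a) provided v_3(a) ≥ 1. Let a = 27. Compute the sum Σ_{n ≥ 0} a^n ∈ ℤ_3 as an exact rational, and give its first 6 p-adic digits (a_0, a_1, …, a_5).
Σ a^n = 1/(1 − a) = -1/26;  first 6 digits = (1, 0, 0, 1, 0, 0)

v_3(a) = 3 ≥ 1, so the series converges in ℤ_3 to 1/(1 − a) = 1/(1 − 27) = -1/26. Expand this rational in ℤ_3: compute digits iteratively via d_i = x_i mod 3, x_{i+1} = (x_i − d_i)/3. The first 6 digits are (1, 0, 0, 1, 0, 0).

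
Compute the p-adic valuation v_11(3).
v_11(3) = 0

v_11(n) is the largest exponent k such that 11^k divides n. Factor out: 3 = 11^0 · 3. (Sign doesn't affect v_p.) So v_11(3) = 0.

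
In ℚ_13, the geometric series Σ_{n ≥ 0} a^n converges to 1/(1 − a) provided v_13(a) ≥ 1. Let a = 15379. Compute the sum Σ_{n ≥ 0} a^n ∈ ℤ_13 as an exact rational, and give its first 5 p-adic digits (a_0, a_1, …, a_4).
Σ a^n = 1/(1 − a) = -1/15378;  first 5 digits = (1, 0, 0, 7, 0)

v_13(a) = 3 ≥ 1, so the series converges in ℤ_13 to 1/(1 − a) = 1/(1 − 15379) = -1/15378. Expand this rational in ℤ_13: compute digits iteratively via d_i = x_i mod 13, x_{i+1} = (x_i − d_i)/13. The first 5 digits are (1, 0, 0, 7, 0).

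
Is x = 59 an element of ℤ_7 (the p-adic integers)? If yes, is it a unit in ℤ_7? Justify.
x ∈ ℤ_7^× (unit); v_7(x) = 0

ℤ_7 = {x ∈ ℚ_7 : v_7(x) ≥ 0} and ℤ_7^× = {x ∈ ℤ_7 : v_7(x) = 0}. Here v_7(59) = v_7(num) − v_7(den) = 0; compare against these criteria.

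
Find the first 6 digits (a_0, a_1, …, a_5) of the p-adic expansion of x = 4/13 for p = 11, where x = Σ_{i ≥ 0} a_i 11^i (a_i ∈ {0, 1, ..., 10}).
(a_0, …, a_5) = (2, 10, 5, 2, 4, 3)

v_11(4/13) = 0 (numerator and denominator both coprime to 11), so x ∈ ℤ_11^×. Compute digits iteratively via a_i = x_i mod 11, x_{i+1} = (x_i − a_i)/11, with x_0 = x:
  x_0 = 4/13;  a_0 = 2;  x_1 = (x_0 − 2)/11 = -2/13
  x_1 = -2/13;  a_1 = 10;  x_2 = (x_1 − 10)/11 = -12/13
  x_2 = -12/13;  a_2 = 5;  x_3 = (x_2 − 5)/11 = -7/13
  x_3 = -7/13;  a_3 = 2;  x_4 = (x_3 − 2)/11 = -3/13
  x_4 = -3/13;  a_4 = 4;  x_5 = (x_4 − 4)/11 = -5/13
  x_5 = -5/13;  a_5 = 3;  x_6 = (x_5 − 3)/11 = -4/13
Digits: (2, 10, 5, 2, 4, 3).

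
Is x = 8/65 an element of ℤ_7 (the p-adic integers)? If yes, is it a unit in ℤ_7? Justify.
x ∈ ℤ_7^× (unit); v_7(x) = 0

ℤ_7 = {x ∈ ℚ_7 : v_7(x) ≥ 0} and ℤ_7^× = {x ∈ ℤ_7 : v_7(x) = 0}. Here v_7(8/65) = v_7(num) − v_7(den) = 0; compare against these criteria.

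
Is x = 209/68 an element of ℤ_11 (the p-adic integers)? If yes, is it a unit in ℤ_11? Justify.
x ∈ ℤ_11 but not a unit; v_11(x) = 1 > 0

ℤ_11 = {x ∈ ℚ_11 : v_11(x) ≥ 0} and ℤ_11^× = {x ∈ ℤ_11 : v_11(x) = 0}. Here v_11(209/68) = v_11(num) − v_11(den) = 1; compare against these criteria.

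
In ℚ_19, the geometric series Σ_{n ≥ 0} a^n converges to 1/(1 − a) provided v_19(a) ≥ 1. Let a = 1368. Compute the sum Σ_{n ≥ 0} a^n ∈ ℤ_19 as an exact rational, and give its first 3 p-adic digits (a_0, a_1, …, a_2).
Σ a^n = 1/(1 − a) = -1/1367;  first 3 digits = (1, 15, 0)

v_19(a) = 1 ≥ 1, so the series converges in ℤ_19 to 1/(1 − a) = 1/(1 − 1368) = -1/1367. Expand this rational in ℤ_19: compute digits iteratively via d_i = x_i mod 19, x_{i+1} = (x_i − d_i)/19. The first 3 digits are (1, 15, 0).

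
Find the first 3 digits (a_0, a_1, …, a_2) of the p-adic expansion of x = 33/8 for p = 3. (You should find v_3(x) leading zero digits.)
(a_0, …, a_2) = (0, 1, 2)

v_3(33/8) = 1, so a_0 = ... = a_0 = 0. Factor out: x = 3^1 · u with u = 11/8 a unit in ℤ_3. Expand u iteratively via a_{v+i} = u_i mod 3, u_{i+1} = (u_i − a_{v+i})/3:
  u_0 = 11/8;  a_1 = 1;  u_1 = (u_0 − 1)/3 = 1/8
  u_1 = 1/8;  a_2 = 2;  u_2 = (u_1 − 2)/3 = -5/8
Digits: (0, 1, 2).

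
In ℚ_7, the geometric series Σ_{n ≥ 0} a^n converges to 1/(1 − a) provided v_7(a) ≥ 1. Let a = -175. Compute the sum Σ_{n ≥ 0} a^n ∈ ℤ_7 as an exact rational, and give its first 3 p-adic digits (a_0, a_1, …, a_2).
Σ a^n = 1/(1 − a) = 1/176;  first 3 digits = (1, 3, 5)

v_7(a) = 1 ≥ 1, so the series converges in ℤ_7 to 1/(1 − a) = 1/(1 − (-175)) = 1/176. Expand this rational in ℤ_7: compute digits iteratively via d_i = x_i mod 7, x_{i+1} = (x_i − d_i)/7. The first 3 digits are (1, 3, 5).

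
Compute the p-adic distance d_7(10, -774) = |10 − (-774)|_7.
d_7(10, -774) = 1/49

Step 1 — x − y = 10 − (-774) = 784. Step 2 — v_7(784) = 2 (factor: 784 = (7^2 · 16); the sign does not affect v_p). Step 3 — |x − y|_7 = 7^{-2} = 1/49.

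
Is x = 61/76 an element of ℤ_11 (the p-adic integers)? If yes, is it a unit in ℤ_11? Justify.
x ∈ ℤ_11^× (unit); v_11(x) = 0

ℤ_11 = {x ∈ ℚ_11 : v_11(x) ≥ 0} and ℤ_11^× = {x ∈ ℤ_11 : v_11(x) = 0}. Here v_11(61/76) = v_11(num) − v_11(den) = 0; compare against these criteria.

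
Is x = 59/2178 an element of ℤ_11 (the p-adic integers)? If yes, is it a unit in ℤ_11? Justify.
x ∉ ℤ_11 (v_11(x) = -2 < 0)

ℤ_11 = {x ∈ ℚ_11 : v_11(x) ≥ 0} and ℤ_11^× = {x ∈ ℤ_11 : v_11(x) = 0}. Here v_11(59/2178) = v_11(num) − v_11(den) = -2; compare against these criteria.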